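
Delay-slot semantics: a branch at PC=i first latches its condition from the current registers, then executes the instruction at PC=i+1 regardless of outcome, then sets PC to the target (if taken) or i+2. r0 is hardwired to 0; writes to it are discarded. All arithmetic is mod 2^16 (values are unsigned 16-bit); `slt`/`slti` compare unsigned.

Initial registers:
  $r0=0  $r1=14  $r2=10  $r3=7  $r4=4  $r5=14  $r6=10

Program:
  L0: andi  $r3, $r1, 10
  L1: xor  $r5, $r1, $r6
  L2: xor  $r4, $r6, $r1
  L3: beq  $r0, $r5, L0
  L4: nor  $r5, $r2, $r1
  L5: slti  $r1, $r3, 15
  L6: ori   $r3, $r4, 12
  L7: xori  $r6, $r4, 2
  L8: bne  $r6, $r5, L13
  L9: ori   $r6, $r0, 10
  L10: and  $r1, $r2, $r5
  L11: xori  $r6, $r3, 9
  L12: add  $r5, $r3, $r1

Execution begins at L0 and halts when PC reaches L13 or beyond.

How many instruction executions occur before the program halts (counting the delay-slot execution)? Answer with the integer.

[0] andi  $r3, $r1, 10  →  {$r0:0, $r1:14, $r2:10, $r3:10, $r4:4, $r5:14, $r6:10}
[1] xor  $r5, $r1, $r6  →  {$r0:0, $r1:14, $r2:10, $r3:10, $r4:4, $r5:4, $r6:10}
[2] xor  $r4, $r6, $r1  →  {$r0:0, $r1:14, $r2:10, $r3:10, $r4:4, $r5:4, $r6:10}
[3] beq  $r0, $r5, L0  →  {$r0:0, $r1:14, $r2:10, $r3:10, $r4:4, $r5:4, $r6:10}  ⟨branch fallthrough⟩
[4] nor  $r5, $r2, $r1  →  {$r0:0, $r1:14, $r2:10, $r3:10, $r4:4, $r5:65521, $r6:10}
[5] slti  $r1, $r3, 15  →  {$r0:0, $r1:1, $r2:10, $r3:10, $r4:4, $r5:65521, $r6:10}
[6] ori   $r3, $r4, 12  →  {$r0:0, $r1:1, $r2:10, $r3:12, $r4:4, $r5:65521, $r6:10}
[7] xori  $r6, $r4, 2  →  {$r0:0, $r1:1, $r2:10, $r3:12, $r4:4, $r5:65521, $r6:6}
[8] bne  $r6, $r5, L13  →  {$r0:0, $r1:1, $r2:10, $r3:12, $r4:4, $r5:65521, $r6:6}  ⟨branch taken⟩
[9] ori   $r6, $r0, 10  →  {$r0:0, $r1:1, $r2:10, $r3:12, $r4:4, $r5:65521, $r6:10}

10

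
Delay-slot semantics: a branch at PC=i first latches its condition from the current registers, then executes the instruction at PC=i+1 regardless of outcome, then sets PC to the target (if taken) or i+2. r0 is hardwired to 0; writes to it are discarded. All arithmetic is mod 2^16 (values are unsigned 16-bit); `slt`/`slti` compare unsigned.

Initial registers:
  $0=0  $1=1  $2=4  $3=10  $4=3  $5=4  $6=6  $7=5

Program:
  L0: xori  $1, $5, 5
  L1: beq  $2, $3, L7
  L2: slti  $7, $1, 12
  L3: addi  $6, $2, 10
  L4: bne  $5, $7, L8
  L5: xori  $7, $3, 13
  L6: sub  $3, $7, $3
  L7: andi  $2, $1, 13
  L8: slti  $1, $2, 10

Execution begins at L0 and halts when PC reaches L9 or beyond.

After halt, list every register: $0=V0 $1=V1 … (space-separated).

#0 xori  $1, $5, 5 ; 0/1/4/10/3/4/6/5
#1 beq  $2, $3, L7 ; 0/1/4/10/3/4/6/5 ; →fallthru
#2 slti  $7, $1, 12 ; 0/1/4/10/3/4/6/1
#3 addi  $6, $2, 10 ; 0/1/4/10/3/4/14/1
#4 bne  $5, $7, L8 ; 0/1/4/10/3/4/14/1 ; →target
#5 xori  $7, $3, 13 ; 0/1/4/10/3/4/14/7
#8 slti  $1, $2, 10 ; 0/1/4/10/3/4/14/7

$0=0 $1=1 $2=4 $3=10 $4=3 $5=4 $6=14 $7=7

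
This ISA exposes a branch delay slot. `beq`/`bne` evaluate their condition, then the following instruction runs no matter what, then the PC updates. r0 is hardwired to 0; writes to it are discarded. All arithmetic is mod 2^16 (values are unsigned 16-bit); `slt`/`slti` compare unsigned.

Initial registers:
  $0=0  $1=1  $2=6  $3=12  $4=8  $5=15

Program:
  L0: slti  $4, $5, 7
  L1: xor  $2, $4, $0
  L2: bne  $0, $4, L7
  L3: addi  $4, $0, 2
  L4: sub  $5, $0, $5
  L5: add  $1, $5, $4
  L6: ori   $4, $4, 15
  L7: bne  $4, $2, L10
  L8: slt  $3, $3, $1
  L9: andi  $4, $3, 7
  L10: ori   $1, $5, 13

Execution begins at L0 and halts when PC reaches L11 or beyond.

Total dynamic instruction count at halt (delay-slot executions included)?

10

[0] slti  $4, $5, 7  →  {$0:0, $1:1, $2:6, $3:12, $4:0, $5:15}
[1] xor  $2, $4, $0  →  {$0:0, $1:1, $2:0, $3:12, $4:0, $5:15}
[2] bne  $0, $4, L7  →  {$0:0, $1:1, $2:0, $3:12, $4:0, $5:15}  ⟨branch fallthrough⟩
[3] addi  $4, $0, 2  →  {$0:0, $1:1, $2:0, $3:12, $4:2, $5:15}
[4] sub  $5, $0, $5  →  {$0:0, $1:1, $2:0, $3:12, $4:2, $5:65521}
[5] add  $1, $5, $4  →  {$0:0, $1:65523, $2:0, $3:12, $4:2, $5:65521}
[6] ori   $4, $4, 15  →  {$0:0, $1:65523, $2:0, $3:12, $4:15, $5:65521}
[7] bne  $4, $2, L10  →  {$0:0, $1:65523, $2:0, $3:12, $4:15, $5:65521}  ⟨branch taken⟩
[8] slt  $3, $3, $1  →  {$0:0, $1:65523, $2:0, $3:1, $4:15, $5:65521}
[10] ori   $1, $5, 13  →  {$0:0, $1:65533, $2:0, $3:1, $4:15, $5:65521}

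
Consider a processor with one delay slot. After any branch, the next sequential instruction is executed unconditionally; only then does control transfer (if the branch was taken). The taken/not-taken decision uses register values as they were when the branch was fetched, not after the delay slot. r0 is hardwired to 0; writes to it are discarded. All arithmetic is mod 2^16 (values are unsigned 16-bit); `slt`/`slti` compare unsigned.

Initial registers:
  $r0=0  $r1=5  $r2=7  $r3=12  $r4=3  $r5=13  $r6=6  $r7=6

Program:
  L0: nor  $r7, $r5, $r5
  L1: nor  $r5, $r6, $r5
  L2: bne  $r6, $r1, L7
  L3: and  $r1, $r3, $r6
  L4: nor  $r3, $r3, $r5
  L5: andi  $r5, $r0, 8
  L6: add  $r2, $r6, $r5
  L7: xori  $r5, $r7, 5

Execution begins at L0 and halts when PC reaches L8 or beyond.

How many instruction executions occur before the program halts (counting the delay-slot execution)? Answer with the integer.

[0] nor  $r7, $r5, $r5  →  {$r0:0, $r1:5, $r2:7, $r3:12, $r4:3, $r5:13, $r6:6, $r7:65522}
[1] nor  $r5, $r6, $r5  →  {$r0:0, $r1:5, $r2:7, $r3:12, $r4:3, $r5:65520, $r6:6, $r7:65522}
[2] bne  $r6, $r1, L7  →  {$r0:0, $r1:5, $r2:7, $r3:12, $r4:3, $r5:65520, $r6:6, $r7:65522}  ⟨branch taken⟩
[3] and  $r1, $r3, $r6  →  {$r0:0, $r1:4, $r2:7, $r3:12, $r4:3, $r5:65520, $r6:6, $r7:65522}
[7] xori  $r5, $r7, 5  →  {$r0:0, $r1:4, $r2:7, $r3:12, $r4:3, $r5:65527, $r6:6, $r7:65522}

5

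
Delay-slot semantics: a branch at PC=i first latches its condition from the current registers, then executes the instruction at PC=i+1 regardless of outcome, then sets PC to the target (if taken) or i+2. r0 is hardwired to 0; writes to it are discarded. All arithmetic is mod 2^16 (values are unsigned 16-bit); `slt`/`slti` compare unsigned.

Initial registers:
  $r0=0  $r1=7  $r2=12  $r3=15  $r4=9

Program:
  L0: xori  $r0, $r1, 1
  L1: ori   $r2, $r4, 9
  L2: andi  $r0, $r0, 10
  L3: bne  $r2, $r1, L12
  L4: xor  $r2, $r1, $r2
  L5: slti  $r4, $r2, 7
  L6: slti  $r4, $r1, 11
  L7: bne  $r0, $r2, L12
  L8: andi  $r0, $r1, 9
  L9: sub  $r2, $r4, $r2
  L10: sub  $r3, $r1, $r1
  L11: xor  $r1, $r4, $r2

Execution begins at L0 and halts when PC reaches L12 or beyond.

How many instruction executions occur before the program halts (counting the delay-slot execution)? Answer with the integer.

  step pc=0: xori  $r0, $r1, 1  regs=(0,7,12,15,9)
  step pc=1: ori   $r2, $r4, 9  regs=(0,7,9,15,9)
  step pc=2: andi  $r0, $r0, 10  regs=(0,7,9,15,9)
  step pc=3: bne  $r2, $r1, L12  cond=T  regs=(0,7,9,15,9)
  step pc=4: xor  $r2, $r1, $r2  regs=(0,7,14,15,9)

5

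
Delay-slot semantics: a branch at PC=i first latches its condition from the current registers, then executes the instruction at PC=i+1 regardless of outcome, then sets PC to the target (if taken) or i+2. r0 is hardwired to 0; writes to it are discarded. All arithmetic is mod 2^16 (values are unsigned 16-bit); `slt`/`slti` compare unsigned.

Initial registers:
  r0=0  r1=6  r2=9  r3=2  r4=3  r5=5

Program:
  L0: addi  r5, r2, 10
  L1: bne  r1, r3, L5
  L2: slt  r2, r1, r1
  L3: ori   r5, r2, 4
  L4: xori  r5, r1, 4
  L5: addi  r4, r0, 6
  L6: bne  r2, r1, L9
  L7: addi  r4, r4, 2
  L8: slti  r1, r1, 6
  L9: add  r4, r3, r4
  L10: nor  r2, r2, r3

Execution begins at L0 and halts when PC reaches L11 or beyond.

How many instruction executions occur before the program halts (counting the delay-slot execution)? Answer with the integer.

8

#0 addi  r5, r2, 10 ; 0/6/9/2/3/19
#1 bne  r1, r3, L5 ; 0/6/9/2/3/19 ; →target
#2 slt  r2, r1, r1 ; 0/6/0/2/3/19
#5 addi  r4, r0, 6 ; 0/6/0/2/6/19
#6 bne  r2, r1, L9 ; 0/6/0/2/6/19 ; →target
#7 addi  r4, r4, 2 ; 0/6/0/2/8/19
#9 add  r4, r3, r4 ; 0/6/0/2/10/19
#10 nor  r2, r2, r3 ; 0/6/65533/2/10/19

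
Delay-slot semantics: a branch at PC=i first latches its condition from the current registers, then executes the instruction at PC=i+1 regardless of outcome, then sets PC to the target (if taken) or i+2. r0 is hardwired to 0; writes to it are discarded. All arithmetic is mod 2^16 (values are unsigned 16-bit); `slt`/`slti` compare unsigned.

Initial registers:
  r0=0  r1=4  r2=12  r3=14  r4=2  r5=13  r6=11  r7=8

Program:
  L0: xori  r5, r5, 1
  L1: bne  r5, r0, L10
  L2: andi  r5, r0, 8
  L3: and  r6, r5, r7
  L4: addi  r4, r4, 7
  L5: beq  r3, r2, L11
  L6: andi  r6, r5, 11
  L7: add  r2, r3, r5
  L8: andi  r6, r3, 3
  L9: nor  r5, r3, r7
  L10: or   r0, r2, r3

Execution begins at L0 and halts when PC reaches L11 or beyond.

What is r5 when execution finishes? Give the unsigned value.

0

  step pc=0: xori  r5, r5, 1  regs=(0,4,12,14,2,12,11,8)
  step pc=1: bne  r5, r0, L10  cond=T  regs=(0,4,12,14,2,12,11,8)
  step pc=2: andi  r5, r0, 8  regs=(0,4,12,14,2,0,11,8)
  step pc=10: or   r0, r2, r3  regs=(0,4,12,14,2,0,11,8)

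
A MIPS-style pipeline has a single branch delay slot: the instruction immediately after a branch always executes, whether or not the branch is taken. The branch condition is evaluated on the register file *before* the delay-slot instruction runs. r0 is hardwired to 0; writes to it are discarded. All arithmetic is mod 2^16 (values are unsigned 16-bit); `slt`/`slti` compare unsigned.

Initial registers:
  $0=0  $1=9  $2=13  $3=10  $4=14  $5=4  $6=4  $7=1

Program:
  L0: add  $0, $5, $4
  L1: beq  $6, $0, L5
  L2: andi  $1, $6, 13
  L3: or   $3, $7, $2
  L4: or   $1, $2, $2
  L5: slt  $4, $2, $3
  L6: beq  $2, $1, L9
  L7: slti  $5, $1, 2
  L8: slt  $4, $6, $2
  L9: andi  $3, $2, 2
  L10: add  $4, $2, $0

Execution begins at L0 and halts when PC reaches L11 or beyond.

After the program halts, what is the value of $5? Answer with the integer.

#0 add  $0, $5, $4 ; 0/9/13/10/14/4/4/1
#1 beq  $6, $0, L5 ; 0/9/13/10/14/4/4/1 ; →fallthru
#2 andi  $1, $6, 13 ; 0/4/13/10/14/4/4/1
#3 or   $3, $7, $2 ; 0/4/13/13/14/4/4/1
#4 or   $1, $2, $2 ; 0/13/13/13/14/4/4/1
#5 slt  $4, $2, $3 ; 0/13/13/13/0/4/4/1
#6 beq  $2, $1, L9 ; 0/13/13/13/0/4/4/1 ; →target
#7 slti  $5, $1, 2 ; 0/13/13/13/0/0/4/1
#9 andi  $3, $2, 2 ; 0/13/13/0/0/0/4/1
#10 add  $4, $2, $0 ; 0/13/13/0/13/0/4/1

0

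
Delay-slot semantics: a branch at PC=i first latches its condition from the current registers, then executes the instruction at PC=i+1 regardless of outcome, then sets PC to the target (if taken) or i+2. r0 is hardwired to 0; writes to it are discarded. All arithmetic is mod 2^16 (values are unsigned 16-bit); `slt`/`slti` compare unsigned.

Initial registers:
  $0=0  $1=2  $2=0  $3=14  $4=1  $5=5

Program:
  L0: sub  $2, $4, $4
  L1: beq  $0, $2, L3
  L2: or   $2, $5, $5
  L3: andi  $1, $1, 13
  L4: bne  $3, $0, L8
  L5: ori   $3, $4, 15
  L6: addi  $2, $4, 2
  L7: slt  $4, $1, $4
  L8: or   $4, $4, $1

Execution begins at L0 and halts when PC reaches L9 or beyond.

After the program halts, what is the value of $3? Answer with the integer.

15

PC=0  sub  $2, $4, $4        | $0=0 $1=2 $2=0 $3=14 $4=1 $5=5
PC=1  beq  $0, $2, L3        | $0=0 $1=2 $2=0 $3=14 $4=1 $5=5  [TAKEN]
PC=2  or   $2, $5, $5        | $0=0 $1=2 $2=5 $3=14 $4=1 $5=5
PC=3  andi  $1, $1, 13       | $0=0 $1=0 $2=5 $3=14 $4=1 $5=5
PC=4  bne  $3, $0, L8        | $0=0 $1=0 $2=5 $3=14 $4=1 $5=5  [TAKEN]
PC=5  ori   $3, $4, 15       | $0=0 $1=0 $2=5 $3=15 $4=1 $5=5
PC=8  or   $4, $4, $1        | $0=0 $1=0 $2=5 $3=15 $4=1 $5=5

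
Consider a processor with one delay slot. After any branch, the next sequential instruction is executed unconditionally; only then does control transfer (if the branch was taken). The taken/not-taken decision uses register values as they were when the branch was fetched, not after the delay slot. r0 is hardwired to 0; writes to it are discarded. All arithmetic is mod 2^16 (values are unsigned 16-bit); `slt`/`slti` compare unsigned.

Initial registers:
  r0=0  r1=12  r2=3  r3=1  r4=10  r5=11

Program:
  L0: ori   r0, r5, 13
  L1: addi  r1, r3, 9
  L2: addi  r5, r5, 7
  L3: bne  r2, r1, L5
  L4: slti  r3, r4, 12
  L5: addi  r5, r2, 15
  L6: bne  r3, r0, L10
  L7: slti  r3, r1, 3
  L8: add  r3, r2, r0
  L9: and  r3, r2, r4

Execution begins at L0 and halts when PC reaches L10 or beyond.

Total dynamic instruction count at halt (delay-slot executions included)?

8

PC=0  ori   r0, r5, 13       | r0=0 r1=12 r2=3 r3=1 r4=10 r5=11
PC=1  addi  r1, r3, 9        | r0=0 r1=10 r2=3 r3=1 r4=10 r5=11
PC=2  addi  r5, r5, 7        | r0=0 r1=10 r2=3 r3=1 r4=10 r5=18
PC=3  bne  r2, r1, L5        | r0=0 r1=10 r2=3 r3=1 r4=10 r5=18  [TAKEN]
PC=4  slti  r3, r4, 12       | r0=0 r1=10 r2=3 r3=1 r4=10 r5=18
PC=5  addi  r5, r2, 15       | r0=0 r1=10 r2=3 r3=1 r4=10 r5=18
PC=6  bne  r3, r0, L10       | r0=0 r1=10 r2=3 r3=1 r4=10 r5=18  [TAKEN]
PC=7  slti  r3, r1, 3        | r0=0 r1=10 r2=3 r3=0 r4=10 r5=18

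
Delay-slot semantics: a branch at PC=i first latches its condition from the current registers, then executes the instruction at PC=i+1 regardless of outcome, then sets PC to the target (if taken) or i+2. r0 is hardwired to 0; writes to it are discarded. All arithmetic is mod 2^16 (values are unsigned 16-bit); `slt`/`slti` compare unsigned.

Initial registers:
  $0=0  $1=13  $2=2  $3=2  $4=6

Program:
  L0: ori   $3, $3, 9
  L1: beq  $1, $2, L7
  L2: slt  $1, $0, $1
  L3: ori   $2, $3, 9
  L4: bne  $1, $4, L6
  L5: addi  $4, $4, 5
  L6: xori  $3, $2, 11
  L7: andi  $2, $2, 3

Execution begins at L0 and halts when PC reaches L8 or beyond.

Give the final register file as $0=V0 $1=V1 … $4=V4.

PC=0  ori   $3, $3, 9        | $0=0 $1=13 $2=2 $3=11 $4=6
PC=1  beq  $1, $2, L7        | $0=0 $1=13 $2=2 $3=11 $4=6  [not taken]
PC=2  slt  $1, $0, $1        | $0=0 $1=1 $2=2 $3=11 $4=6
PC=3  ori   $2, $3, 9        | $0=0 $1=1 $2=11 $3=11 $4=6
PC=4  bne  $1, $4, L6        | $0=0 $1=1 $2=11 $3=11 $4=6  [TAKEN]
PC=5  addi  $4, $4, 5        | $0=0 $1=1 $2=11 $3=11 $4=11
PC=6  xori  $3, $2, 11       | $0=0 $1=1 $2=11 $3=0 $4=11
PC=7  andi  $2, $2, 3        | $0=0 $1=1 $2=3 $3=0 $4=11

$0=0 $1=1 $2=3 $3=0 $4=11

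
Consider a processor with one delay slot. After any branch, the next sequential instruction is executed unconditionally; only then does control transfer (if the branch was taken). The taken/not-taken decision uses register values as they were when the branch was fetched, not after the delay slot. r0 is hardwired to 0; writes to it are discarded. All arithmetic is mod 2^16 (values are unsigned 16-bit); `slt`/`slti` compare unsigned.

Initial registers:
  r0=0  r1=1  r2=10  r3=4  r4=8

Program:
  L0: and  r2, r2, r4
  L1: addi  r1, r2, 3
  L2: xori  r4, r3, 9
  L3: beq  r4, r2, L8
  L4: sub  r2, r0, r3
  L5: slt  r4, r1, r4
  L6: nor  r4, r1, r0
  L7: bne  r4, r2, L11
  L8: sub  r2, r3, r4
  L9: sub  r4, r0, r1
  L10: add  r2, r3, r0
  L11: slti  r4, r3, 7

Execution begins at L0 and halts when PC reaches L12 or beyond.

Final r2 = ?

16

[0] and  r2, r2, r4  →  {r0:0, r1:1, r2:8, r3:4, r4:8}
[1] addi  r1, r2, 3  →  {r0:0, r1:11, r2:8, r3:4, r4:8}
[2] xori  r4, r3, 9  →  {r0:0, r1:11, r2:8, r3:4, r4:13}
[3] beq  r4, r2, L8  →  {r0:0, r1:11, r2:8, r3:4, r4:13}  ⟨branch fallthrough⟩
[4] sub  r2, r0, r3  →  {r0:0, r1:11, r2:65532, r3:4, r4:13}
[5] slt  r4, r1, r4  →  {r0:0, r1:11, r2:65532, r3:4, r4:1}
[6] nor  r4, r1, r0  →  {r0:0, r1:11, r2:65532, r3:4, r4:65524}
[7] bne  r4, r2, L11  →  {r0:0, r1:11, r2:65532, r3:4, r4:65524}  ⟨branch taken⟩
[8] sub  r2, r3, r4  →  {r0:0, r1:11, r2:16, r3:4, r4:65524}
[11] slti  r4, r3, 7  →  {r0:0, r1:11, r2:16, r3:4, r4:1}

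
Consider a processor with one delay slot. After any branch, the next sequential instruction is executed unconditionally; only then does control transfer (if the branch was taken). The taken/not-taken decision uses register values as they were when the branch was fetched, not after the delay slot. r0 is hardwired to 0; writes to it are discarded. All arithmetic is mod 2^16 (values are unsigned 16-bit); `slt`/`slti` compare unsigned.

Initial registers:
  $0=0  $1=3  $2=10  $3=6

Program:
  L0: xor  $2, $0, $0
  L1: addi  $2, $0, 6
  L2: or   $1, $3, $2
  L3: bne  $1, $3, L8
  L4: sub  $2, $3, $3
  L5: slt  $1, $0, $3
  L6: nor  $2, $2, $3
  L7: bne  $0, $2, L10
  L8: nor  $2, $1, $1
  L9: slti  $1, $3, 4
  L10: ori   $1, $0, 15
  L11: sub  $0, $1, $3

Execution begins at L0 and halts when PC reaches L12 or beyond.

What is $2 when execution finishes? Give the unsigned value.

PC=0  xor  $2, $0, $0        | $0=0 $1=3 $2=0 $3=6
PC=1  addi  $2, $0, 6        | $0=0 $1=3 $2=6 $3=6
PC=2  or   $1, $3, $2        | $0=0 $1=6 $2=6 $3=6
PC=3  bne  $1, $3, L8        | $0=0 $1=6 $2=6 $3=6  [not taken]
PC=4  sub  $2, $3, $3        | $0=0 $1=6 $2=0 $3=6
PC=5  slt  $1, $0, $3        | $0=0 $1=1 $2=0 $3=6
PC=6  nor  $2, $2, $3        | $0=0 $1=1 $2=65529 $3=6
PC=7  bne  $0, $2, L10       | $0=0 $1=1 $2=65529 $3=6  [TAKEN]
PC=8  nor  $2, $1, $1        | $0=0 $1=1 $2=65534 $3=6
PC=10 ori   $1, $0, 15       | $0=0 $1=15 $2=65534 $3=6
PC=11 sub  $0, $1, $3        | $0=0 $1=15 $2=65534 $3=6

65534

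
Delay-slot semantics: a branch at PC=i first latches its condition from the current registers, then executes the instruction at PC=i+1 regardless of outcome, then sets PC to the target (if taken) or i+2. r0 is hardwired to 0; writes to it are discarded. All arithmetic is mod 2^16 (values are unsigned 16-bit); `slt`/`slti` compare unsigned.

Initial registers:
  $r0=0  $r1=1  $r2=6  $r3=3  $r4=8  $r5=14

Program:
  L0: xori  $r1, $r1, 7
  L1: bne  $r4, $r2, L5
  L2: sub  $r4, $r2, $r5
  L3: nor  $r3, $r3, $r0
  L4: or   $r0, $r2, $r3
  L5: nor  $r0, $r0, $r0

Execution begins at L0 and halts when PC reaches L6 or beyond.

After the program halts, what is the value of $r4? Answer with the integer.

65528

#0 xori  $r1, $r1, 7 ; 0/6/6/3/8/14
#1 bne  $r4, $r2, L5 ; 0/6/6/3/8/14 ; →target
#2 sub  $r4, $r2, $r5 ; 0/6/6/3/65528/14
#5 nor  $r0, $r0, $r0 ; 0/6/6/3/65528/14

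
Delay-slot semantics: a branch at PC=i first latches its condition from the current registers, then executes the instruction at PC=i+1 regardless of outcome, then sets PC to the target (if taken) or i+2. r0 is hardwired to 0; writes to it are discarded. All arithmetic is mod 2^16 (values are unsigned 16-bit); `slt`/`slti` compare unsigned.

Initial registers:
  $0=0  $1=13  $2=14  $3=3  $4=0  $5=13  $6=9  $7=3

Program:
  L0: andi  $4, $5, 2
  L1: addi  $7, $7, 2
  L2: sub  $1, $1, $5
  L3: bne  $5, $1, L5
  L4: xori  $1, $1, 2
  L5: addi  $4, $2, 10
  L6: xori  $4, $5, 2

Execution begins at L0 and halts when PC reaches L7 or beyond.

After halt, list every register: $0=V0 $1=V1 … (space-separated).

$0=0 $1=2 $2=14 $3=3 $4=15 $5=13 $6=9 $7=5

PC=0  andi  $4, $5, 2        | $0=0 $1=13 $2=14 $3=3 $4=0 $5=13 $6=9 $7=3
PC=1  addi  $7, $7, 2        | $0=0 $1=13 $2=14 $3=3 $4=0 $5=13 $6=9 $7=5
PC=2  sub  $1, $1, $5        | $0=0 $1=0 $2=14 $3=3 $4=0 $5=13 $6=9 $7=5
PC=3  bne  $5, $1, L5        | $0=0 $1=0 $2=14 $3=3 $4=0 $5=13 $6=9 $7=5  [TAKEN]
PC=4  xori  $1, $1, 2        | $0=0 $1=2 $2=14 $3=3 $4=0 $5=13 $6=9 $7=5
PC=5  addi  $4, $2, 10       | $0=0 $1=2 $2=14 $3=3 $4=24 $5=13 $6=9 $7=5
PC=6  xori  $4, $5, 2        | $0=0 $1=2 $2=14 $3=3 $4=15 $5=13 $6=9 $7=5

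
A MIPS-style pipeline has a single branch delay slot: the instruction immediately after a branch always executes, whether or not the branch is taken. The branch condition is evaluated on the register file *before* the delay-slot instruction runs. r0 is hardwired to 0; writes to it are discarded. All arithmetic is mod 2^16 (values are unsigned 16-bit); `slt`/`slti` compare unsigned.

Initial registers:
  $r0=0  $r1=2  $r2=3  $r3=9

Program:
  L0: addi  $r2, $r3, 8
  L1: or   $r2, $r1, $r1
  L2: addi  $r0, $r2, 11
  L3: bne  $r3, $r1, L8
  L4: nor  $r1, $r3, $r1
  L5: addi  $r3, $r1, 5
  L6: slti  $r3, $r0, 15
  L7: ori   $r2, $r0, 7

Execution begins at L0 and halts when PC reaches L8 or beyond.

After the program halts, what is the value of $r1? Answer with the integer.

  step pc=0: addi  $r2, $r3, 8  regs=(0,2,17,9)
  step pc=1: or   $r2, $r1, $r1  regs=(0,2,2,9)
  step pc=2: addi  $r0, $r2, 11  regs=(0,2,2,9)
  step pc=3: bne  $r3, $r1, L8  cond=T  regs=(0,2,2,9)
  step pc=4: nor  $r1, $r3, $r1  regs=(0,65524,2,9)

65524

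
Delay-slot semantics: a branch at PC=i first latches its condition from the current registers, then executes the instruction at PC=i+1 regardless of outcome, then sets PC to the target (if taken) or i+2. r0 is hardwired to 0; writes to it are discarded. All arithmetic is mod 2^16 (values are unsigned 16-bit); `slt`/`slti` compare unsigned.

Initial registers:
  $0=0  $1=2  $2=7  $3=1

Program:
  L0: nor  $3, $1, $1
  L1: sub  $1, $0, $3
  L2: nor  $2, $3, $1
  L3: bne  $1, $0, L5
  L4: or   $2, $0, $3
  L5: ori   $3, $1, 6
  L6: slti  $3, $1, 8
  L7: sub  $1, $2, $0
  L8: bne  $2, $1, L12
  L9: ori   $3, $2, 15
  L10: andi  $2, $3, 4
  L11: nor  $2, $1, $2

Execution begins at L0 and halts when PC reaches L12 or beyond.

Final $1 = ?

#0 nor  $3, $1, $1 ; 0/2/7/65533
#1 sub  $1, $0, $3 ; 0/3/7/65533
#2 nor  $2, $3, $1 ; 0/3/0/65533
#3 bne  $1, $0, L5 ; 0/3/0/65533 ; →target
#4 or   $2, $0, $3 ; 0/3/65533/65533
#5 ori   $3, $1, 6 ; 0/3/65533/7
#6 slti  $3, $1, 8 ; 0/3/65533/1
#7 sub  $1, $2, $0 ; 0/65533/65533/1
#8 bne  $2, $1, L12 ; 0/65533/65533/1 ; →fallthru
#9 ori   $3, $2, 15 ; 0/65533/65533/65535
#10 andi  $2, $3, 4 ; 0/65533/4/65535
#11 nor  $2, $1, $2 ; 0/65533/2/65535

65533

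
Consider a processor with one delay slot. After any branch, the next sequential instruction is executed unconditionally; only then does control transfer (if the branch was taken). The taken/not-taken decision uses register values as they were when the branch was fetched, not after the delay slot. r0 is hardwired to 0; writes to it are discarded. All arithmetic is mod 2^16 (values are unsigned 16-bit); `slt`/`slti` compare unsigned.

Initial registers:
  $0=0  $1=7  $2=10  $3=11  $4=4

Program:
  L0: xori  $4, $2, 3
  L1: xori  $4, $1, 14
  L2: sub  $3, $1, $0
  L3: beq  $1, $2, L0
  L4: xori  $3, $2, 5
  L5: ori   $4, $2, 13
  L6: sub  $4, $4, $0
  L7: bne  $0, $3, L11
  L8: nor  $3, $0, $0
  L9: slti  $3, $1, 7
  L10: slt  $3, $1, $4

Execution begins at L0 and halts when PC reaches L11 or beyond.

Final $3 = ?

PC=0  xori  $4, $2, 3        | $0=0 $1=7 $2=10 $3=11 $4=9
PC=1  xori  $4, $1, 14       | $0=0 $1=7 $2=10 $3=11 $4=9
PC=2  sub  $3, $1, $0        | $0=0 $1=7 $2=10 $3=7 $4=9
PC=3  beq  $1, $2, L0        | $0=0 $1=7 $2=10 $3=7 $4=9  [not taken]
PC=4  xori  $3, $2, 5        | $0=0 $1=7 $2=10 $3=15 $4=9
PC=5  ori   $4, $2, 13       | $0=0 $1=7 $2=10 $3=15 $4=15
PC=6  sub  $4, $4, $0        | $0=0 $1=7 $2=10 $3=15 $4=15
PC=7  bne  $0, $3, L11       | $0=0 $1=7 $2=10 $3=15 $4=15  [TAKEN]
PC=8  nor  $3, $0, $0        | $0=0 $1=7 $2=10 $3=65535 $4=15

65535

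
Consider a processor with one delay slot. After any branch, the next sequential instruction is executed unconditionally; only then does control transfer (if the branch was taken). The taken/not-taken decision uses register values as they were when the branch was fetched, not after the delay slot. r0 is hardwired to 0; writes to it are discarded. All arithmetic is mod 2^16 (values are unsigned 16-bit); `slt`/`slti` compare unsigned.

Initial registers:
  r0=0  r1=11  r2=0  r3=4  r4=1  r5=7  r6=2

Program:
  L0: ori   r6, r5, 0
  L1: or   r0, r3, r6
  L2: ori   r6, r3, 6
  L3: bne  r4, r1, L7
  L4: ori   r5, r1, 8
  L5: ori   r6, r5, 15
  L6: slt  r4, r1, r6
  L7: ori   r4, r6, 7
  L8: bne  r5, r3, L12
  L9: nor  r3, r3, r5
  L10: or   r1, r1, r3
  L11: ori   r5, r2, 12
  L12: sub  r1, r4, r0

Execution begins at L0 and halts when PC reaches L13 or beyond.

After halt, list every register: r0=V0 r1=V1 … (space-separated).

[0] ori   r6, r5, 0  →  {r0:0, r1:11, r2:0, r3:4, r4:1, r5:7, r6:7}
[1] or   r0, r3, r6  →  {r0:0, r1:11, r2:0, r3:4, r4:1, r5:7, r6:7}
[2] ori   r6, r3, 6  →  {r0:0, r1:11, r2:0, r3:4, r4:1, r5:7, r6:6}
[3] bne  r4, r1, L7  →  {r0:0, r1:11, r2:0, r3:4, r4:1, r5:7, r6:6}  ⟨branch taken⟩
[4] ori   r5, r1, 8  →  {r0:0, r1:11, r2:0, r3:4, r4:1, r5:11, r6:6}
[7] ori   r4, r6, 7  →  {r0:0, r1:11, r2:0, r3:4, r4:7, r5:11, r6:6}
[8] bne  r5, r3, L12  →  {r0:0, r1:11, r2:0, r3:4, r4:7, r5:11, r6:6}  ⟨branch taken⟩
[9] nor  r3, r3, r5  →  {r0:0, r1:11, r2:0, r3:65520, r4:7, r5:11, r6:6}
[12] sub  r1, r4, r0  →  {r0:0, r1:7, r2:0, r3:65520, r4:7, r5:11, r6:6}

r0=0 r1=7 r2=0 r3=65520 r4=7 r5=11 r6=6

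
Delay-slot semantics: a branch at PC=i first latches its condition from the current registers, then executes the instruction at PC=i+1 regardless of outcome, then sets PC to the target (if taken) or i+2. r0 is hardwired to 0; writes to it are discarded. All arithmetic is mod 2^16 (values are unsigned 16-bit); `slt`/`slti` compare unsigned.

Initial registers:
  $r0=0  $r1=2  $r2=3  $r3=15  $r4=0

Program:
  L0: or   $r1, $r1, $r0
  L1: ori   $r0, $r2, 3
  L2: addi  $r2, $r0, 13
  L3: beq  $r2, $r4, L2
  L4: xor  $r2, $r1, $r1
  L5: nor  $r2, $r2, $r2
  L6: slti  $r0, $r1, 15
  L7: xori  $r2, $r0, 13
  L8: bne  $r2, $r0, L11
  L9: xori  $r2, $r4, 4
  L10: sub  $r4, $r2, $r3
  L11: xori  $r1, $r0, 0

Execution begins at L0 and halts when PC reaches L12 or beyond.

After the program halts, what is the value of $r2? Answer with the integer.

#0 or   $r1, $r1, $r0 ; 0/2/3/15/0
#1 ori   $r0, $r2, 3 ; 0/2/3/15/0
#2 addi  $r2, $r0, 13 ; 0/2/13/15/0
#3 beq  $r2, $r4, L2 ; 0/2/13/15/0 ; →fallthru
#4 xor  $r2, $r1, $r1 ; 0/2/0/15/0
#5 nor  $r2, $r2, $r2 ; 0/2/65535/15/0
#6 slti  $r0, $r1, 15 ; 0/2/65535/15/0
#7 xori  $r2, $r0, 13 ; 0/2/13/15/0
#8 bne  $r2, $r0, L11 ; 0/2/13/15/0 ; →target
#9 xori  $r2, $r4, 4 ; 0/2/4/15/0
#11 xori  $r1, $r0, 0 ; 0/0/4/15/0

4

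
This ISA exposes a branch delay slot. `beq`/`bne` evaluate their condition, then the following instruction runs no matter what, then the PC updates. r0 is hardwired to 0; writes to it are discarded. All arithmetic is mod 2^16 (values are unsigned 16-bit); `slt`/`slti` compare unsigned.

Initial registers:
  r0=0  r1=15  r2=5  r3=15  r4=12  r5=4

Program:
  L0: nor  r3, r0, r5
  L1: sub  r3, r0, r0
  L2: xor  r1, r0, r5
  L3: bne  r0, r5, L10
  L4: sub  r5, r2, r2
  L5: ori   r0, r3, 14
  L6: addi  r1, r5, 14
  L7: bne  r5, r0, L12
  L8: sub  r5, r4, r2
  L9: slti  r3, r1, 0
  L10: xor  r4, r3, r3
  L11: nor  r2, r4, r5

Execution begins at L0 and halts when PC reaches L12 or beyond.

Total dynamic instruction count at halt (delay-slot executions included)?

[0] nor  r3, r0, r5  →  {r0:0, r1:15, r2:5, r3:65531, r4:12, r5:4}
[1] sub  r3, r0, r0  →  {r0:0, r1:15, r2:5, r3:0, r4:12, r5:4}
[2] xor  r1, r0, r5  →  {r0:0, r1:4, r2:5, r3:0, r4:12, r5:4}
[3] bne  r0, r5, L10  →  {r0:0, r1:4, r2:5, r3:0, r4:12, r5:4}  ⟨branch taken⟩
[4] sub  r5, r2, r2  →  {r0:0, r1:4, r2:5, r3:0, r4:12, r5:0}
[10] xor  r4, r3, r3  →  {r0:0, r1:4, r2:5, r3:0, r4:0, r5:0}
[11] nor  r2, r4, r5  →  {r0:0, r1:4, r2:65535, r3:0, r4:0, r5:0}

7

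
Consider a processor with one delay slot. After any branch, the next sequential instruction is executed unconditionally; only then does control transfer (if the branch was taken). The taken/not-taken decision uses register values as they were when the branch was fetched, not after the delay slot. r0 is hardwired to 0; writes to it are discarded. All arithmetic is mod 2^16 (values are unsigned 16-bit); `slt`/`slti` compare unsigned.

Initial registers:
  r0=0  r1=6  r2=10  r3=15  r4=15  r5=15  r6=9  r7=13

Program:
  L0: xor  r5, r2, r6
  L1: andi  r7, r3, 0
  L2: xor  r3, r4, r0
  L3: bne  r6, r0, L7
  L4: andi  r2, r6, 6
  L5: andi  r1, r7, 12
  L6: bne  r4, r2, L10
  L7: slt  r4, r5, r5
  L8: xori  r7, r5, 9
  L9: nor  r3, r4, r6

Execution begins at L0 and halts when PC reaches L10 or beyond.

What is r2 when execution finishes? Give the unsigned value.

PC=0  xor  r5, r2, r6        | r0=0 r1=6 r2=10 r3=15 r4=15 r5=3 r6=9 r7=13
PC=1  andi  r7, r3, 0        | r0=0 r1=6 r2=10 r3=15 r4=15 r5=3 r6=9 r7=0
PC=2  xor  r3, r4, r0        | r0=0 r1=6 r2=10 r3=15 r4=15 r5=3 r6=9 r7=0
PC=3  bne  r6, r0, L7        | r0=0 r1=6 r2=10 r3=15 r4=15 r5=3 r6=9 r7=0  [TAKEN]
PC=4  andi  r2, r6, 6        | r0=0 r1=6 r2=0 r3=15 r4=15 r5=3 r6=9 r7=0
PC=7  slt  r4, r5, r5        | r0=0 r1=6 r2=0 r3=15 r4=0 r5=3 r6=9 r7=0
PC=8  xori  r7, r5, 9        | r0=0 r1=6 r2=0 r3=15 r4=0 r5=3 r6=9 r7=10
PC=9  nor  r3, r4, r6        | r0=0 r1=6 r2=0 r3=65526 r4=0 r5=3 r6=9 r7=10

0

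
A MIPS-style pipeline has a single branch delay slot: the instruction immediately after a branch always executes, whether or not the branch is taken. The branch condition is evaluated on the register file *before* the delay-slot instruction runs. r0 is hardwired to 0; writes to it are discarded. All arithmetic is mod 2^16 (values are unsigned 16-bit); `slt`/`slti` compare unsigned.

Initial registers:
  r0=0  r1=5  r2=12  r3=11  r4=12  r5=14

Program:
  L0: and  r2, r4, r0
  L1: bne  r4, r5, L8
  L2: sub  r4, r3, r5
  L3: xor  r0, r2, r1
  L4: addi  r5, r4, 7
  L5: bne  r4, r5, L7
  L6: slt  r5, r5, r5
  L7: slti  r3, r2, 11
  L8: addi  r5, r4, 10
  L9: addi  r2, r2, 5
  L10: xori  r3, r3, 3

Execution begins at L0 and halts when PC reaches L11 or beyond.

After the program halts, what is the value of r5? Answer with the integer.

7

  step pc=0: and  r2, r4, r0  regs=(0,5,0,11,12,14)
  step pc=1: bne  r4, r5, L8  cond=T  regs=(0,5,0,11,12,14)
  step pc=2: sub  r4, r3, r5  regs=(0,5,0,11,65533,14)
  step pc=8: addi  r5, r4, 10  regs=(0,5,0,11,65533,7)
  step pc=9: addi  r2, r2, 5  regs=(0,5,5,11,65533,7)
  step pc=10: xori  r3, r3, 3  regs=(0,5,5,8,65533,7)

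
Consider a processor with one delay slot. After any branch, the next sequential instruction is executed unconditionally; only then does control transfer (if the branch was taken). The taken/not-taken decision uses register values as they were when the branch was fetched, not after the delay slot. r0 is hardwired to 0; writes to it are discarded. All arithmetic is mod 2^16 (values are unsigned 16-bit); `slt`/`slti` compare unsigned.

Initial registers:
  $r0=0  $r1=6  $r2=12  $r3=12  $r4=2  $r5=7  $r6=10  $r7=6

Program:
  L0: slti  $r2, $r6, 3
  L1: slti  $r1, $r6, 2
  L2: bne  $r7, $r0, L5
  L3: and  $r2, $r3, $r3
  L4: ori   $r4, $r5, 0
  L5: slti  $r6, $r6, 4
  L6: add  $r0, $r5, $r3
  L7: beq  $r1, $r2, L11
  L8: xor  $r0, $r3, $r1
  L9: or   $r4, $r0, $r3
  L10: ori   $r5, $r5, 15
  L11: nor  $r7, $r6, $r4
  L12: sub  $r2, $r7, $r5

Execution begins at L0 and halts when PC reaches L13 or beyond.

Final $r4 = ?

#0 slti  $r2, $r6, 3 ; 0/6/0/12/2/7/10/6
#1 slti  $r1, $r6, 2 ; 0/0/0/12/2/7/10/6
#2 bne  $r7, $r0, L5 ; 0/0/0/12/2/7/10/6 ; →target
#3 and  $r2, $r3, $r3 ; 0/0/12/12/2/7/10/6
#5 slti  $r6, $r6, 4 ; 0/0/12/12/2/7/0/6
#6 add  $r0, $r5, $r3 ; 0/0/12/12/2/7/0/6
#7 beq  $r1, $r2, L11 ; 0/0/12/12/2/7/0/6 ; →fallthru
#8 xor  $r0, $r3, $r1 ; 0/0/12/12/2/7/0/6
#9 or   $r4, $r0, $r3 ; 0/0/12/12/12/7/0/6
#10 ori   $r5, $r5, 15 ; 0/0/12/12/12/15/0/6
#11 nor  $r7, $r6, $r4 ; 0/0/12/12/12/15/0/65523
#12 sub  $r2, $r7, $r5 ; 0/0/65508/12/12/15/0/65523

12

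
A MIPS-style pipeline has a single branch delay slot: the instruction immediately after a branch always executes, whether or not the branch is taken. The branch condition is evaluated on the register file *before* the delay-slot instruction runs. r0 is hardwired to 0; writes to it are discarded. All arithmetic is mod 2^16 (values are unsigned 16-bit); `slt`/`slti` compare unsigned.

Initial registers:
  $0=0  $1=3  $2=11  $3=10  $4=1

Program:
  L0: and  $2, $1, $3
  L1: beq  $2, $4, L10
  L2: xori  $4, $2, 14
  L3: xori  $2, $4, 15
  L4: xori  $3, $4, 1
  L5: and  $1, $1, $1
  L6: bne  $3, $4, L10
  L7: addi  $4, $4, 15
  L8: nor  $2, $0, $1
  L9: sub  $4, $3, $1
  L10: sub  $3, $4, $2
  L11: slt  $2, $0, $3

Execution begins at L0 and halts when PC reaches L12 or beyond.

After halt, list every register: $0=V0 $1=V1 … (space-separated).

[0] and  $2, $1, $3  →  {$0:0, $1:3, $2:2, $3:10, $4:1}
[1] beq  $2, $4, L10  →  {$0:0, $1:3, $2:2, $3:10, $4:1}  ⟨branch fallthrough⟩
[2] xori  $4, $2, 14  →  {$0:0, $1:3, $2:2, $3:10, $4:12}
[3] xori  $2, $4, 15  →  {$0:0, $1:3, $2:3, $3:10, $4:12}
[4] xori  $3, $4, 1  →  {$0:0, $1:3, $2:3, $3:13, $4:12}
[5] and  $1, $1, $1  →  {$0:0, $1:3, $2:3, $3:13, $4:12}
[6] bne  $3, $4, L10  →  {$0:0, $1:3, $2:3, $3:13, $4:12}  ⟨branch taken⟩
[7] addi  $4, $4, 15  →  {$0:0, $1:3, $2:3, $3:13, $4:27}
[10] sub  $3, $4, $2  →  {$0:0, $1:3, $2:3, $3:24, $4:27}
[11] slt  $2, $0, $3  →  {$0:0, $1:3, $2:1, $3:24, $4:27}

$0=0 $1=3 $2=1 $3=24 $4=27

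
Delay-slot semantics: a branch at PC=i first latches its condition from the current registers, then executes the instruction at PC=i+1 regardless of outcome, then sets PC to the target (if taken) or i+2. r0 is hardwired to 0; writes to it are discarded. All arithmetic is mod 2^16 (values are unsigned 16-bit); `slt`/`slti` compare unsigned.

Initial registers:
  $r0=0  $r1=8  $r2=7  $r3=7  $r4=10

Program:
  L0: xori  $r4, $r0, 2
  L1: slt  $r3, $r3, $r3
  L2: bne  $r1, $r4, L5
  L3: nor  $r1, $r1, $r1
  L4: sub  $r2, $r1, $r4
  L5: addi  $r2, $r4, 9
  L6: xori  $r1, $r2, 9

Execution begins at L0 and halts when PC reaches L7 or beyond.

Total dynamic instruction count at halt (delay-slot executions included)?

6

PC=0  xori  $r4, $r0, 2      | $r0=0 $r1=8 $r2=7 $r3=7 $r4=2
PC=1  slt  $r3, $r3, $r3     | $r0=0 $r1=8 $r2=7 $r3=0 $r4=2
PC=2  bne  $r1, $r4, L5      | $r0=0 $r1=8 $r2=7 $r3=0 $r4=2  [TAKEN]
PC=3  nor  $r1, $r1, $r1     | $r0=0 $r1=65527 $r2=7 $r3=0 $r4=2
PC=5  addi  $r2, $r4, 9      | $r0=0 $r1=65527 $r2=11 $r3=0 $r4=2
PC=6  xori  $r1, $r2, 9      | $r0=0 $r1=2 $r2=11 $r3=0 $r4=2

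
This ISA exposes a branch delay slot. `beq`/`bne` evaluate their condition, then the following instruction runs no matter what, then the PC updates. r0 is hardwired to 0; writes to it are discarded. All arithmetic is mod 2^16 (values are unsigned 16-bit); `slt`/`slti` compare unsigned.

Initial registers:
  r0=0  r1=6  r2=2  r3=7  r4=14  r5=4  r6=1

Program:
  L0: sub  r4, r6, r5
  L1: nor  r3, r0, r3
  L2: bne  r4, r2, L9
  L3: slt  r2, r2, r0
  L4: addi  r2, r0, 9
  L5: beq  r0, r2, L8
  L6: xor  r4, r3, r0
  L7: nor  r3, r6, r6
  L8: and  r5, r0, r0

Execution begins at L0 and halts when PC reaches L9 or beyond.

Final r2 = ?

PC=0  sub  r4, r6, r5        | r0=0 r1=6 r2=2 r3=7 r4=65533 r5=4 r6=1
PC=1  nor  r3, r0, r3        | r0=0 r1=6 r2=2 r3=65528 r4=65533 r5=4 r6=1
PC=2  bne  r4, r2, L9        | r0=0 r1=6 r2=2 r3=65528 r4=65533 r5=4 r6=1  [TAKEN]
PC=3  slt  r2, r2, r0        | r0=0 r1=6 r2=0 r3=65528 r4=65533 r5=4 r6=1

0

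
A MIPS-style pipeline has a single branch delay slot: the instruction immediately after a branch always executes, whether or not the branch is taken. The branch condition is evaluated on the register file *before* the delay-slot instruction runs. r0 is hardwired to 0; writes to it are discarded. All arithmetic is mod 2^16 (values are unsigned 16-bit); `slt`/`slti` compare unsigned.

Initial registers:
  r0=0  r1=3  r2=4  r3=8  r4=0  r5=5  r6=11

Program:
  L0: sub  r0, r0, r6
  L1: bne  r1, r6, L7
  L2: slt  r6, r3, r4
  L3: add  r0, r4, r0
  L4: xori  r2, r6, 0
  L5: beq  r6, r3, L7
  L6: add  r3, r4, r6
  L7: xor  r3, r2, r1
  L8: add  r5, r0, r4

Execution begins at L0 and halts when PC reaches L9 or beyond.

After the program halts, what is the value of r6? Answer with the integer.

0

#0 sub  r0, r0, r6 ; 0/3/4/8/0/5/11
#1 bne  r1, r6, L7 ; 0/3/4/8/0/5/11 ; →target
#2 slt  r6, r3, r4 ; 0/3/4/8/0/5/0
#7 xor  r3, r2, r1 ; 0/3/4/7/0/5/0
#8 add  r5, r0, r4 ; 0/3/4/7/0/0/0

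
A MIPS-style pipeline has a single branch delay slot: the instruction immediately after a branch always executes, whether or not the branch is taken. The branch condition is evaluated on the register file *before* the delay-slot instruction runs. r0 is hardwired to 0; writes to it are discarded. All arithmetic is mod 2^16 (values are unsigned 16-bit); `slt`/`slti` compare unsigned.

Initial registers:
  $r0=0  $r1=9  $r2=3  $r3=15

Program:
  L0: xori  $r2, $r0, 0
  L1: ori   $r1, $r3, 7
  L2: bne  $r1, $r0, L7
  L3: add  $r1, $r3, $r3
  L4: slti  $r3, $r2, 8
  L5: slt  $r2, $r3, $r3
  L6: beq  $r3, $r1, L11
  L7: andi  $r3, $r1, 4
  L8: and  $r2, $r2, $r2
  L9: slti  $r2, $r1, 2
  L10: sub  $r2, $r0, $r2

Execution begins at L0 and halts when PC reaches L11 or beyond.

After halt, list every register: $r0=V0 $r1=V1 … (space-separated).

$r0=0 $r1=30 $r2=0 $r3=4

PC=0  xori  $r2, $r0, 0      | $r0=0 $r1=9 $r2=0 $r3=15
PC=1  ori   $r1, $r3, 7      | $r0=0 $r1=15 $r2=0 $r3=15
PC=2  bne  $r1, $r0, L7      | $r0=0 $r1=15 $r2=0 $r3=15  [TAKEN]
PC=3  add  $r1, $r3, $r3     | $r0=0 $r1=30 $r2=0 $r3=15
PC=7  andi  $r3, $r1, 4      | $r0=0 $r1=30 $r2=0 $r3=4
PC=8  and  $r2, $r2, $r2     | $r0=0 $r1=30 $r2=0 $r3=4
PC=9  slti  $r2, $r1, 2      | $r0=0 $r1=30 $r2=0 $r3=4
PC=10 sub  $r2, $r0, $r2     | $r0=0 $r1=30 $r2=0 $r3=4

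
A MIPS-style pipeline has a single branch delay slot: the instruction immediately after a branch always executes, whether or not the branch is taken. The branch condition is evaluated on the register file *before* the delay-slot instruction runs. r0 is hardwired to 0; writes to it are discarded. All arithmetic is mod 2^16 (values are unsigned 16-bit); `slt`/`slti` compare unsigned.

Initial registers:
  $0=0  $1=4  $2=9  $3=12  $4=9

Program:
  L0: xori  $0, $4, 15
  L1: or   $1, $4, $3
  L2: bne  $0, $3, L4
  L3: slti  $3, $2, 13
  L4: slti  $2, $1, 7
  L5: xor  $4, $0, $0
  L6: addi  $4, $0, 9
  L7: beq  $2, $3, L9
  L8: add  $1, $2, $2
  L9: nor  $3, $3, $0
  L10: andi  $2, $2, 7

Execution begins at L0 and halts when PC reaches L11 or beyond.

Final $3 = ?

65534

#0 xori  $0, $4, 15 ; 0/4/9/12/9
#1 or   $1, $4, $3 ; 0/13/9/12/9
#2 bne  $0, $3, L4 ; 0/13/9/12/9 ; →target
#3 slti  $3, $2, 13 ; 0/13/9/1/9
#4 slti  $2, $1, 7 ; 0/13/0/1/9
#5 xor  $4, $0, $0 ; 0/13/0/1/0
#6 addi  $4, $0, 9 ; 0/13/0/1/9
#7 beq  $2, $3, L9 ; 0/13/0/1/9 ; →fallthru
#8 add  $1, $2, $2 ; 0/0/0/1/9
#9 nor  $3, $3, $0 ; 0/0/0/65534/9
#10 andi  $2, $2, 7 ; 0/0/0/65534/9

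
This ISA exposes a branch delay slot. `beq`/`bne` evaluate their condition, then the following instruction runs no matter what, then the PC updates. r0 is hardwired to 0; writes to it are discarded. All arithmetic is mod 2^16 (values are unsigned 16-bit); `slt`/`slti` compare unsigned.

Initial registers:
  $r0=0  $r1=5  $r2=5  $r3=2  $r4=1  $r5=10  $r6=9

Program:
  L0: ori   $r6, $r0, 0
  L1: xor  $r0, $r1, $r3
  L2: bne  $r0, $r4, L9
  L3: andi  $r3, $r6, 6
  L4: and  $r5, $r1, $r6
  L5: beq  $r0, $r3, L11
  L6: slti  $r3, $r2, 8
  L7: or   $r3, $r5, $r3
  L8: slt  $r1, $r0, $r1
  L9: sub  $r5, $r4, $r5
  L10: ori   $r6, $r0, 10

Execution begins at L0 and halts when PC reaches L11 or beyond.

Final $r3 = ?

[0] ori   $r6, $r0, 0  →  {$r0:0, $r1:5, $r2:5, $r3:2, $r4:1, $r5:10, $r6:0}
[1] xor  $r0, $r1, $r3  →  {$r0:0, $r1:5, $r2:5, $r3:2, $r4:1, $r5:10, $r6:0}
[2] bne  $r0, $r4, L9  →  {$r0:0, $r1:5, $r2:5, $r3:2, $r4:1, $r5:10, $r6:0}  ⟨branch taken⟩
[3] andi  $r3, $r6, 6  →  {$r0:0, $r1:5, $r2:5, $r3:0, $r4:1, $r5:10, $r6:0}
[9] sub  $r5, $r4, $r5  →  {$r0:0, $r1:5, $r2:5, $r3:0, $r4:1, $r5:65527, $r6:0}
[10] ori   $r6, $r0, 10  →  {$r0:0, $r1:5, $r2:5, $r3:0, $r4:1, $r5:65527, $r6:10}

0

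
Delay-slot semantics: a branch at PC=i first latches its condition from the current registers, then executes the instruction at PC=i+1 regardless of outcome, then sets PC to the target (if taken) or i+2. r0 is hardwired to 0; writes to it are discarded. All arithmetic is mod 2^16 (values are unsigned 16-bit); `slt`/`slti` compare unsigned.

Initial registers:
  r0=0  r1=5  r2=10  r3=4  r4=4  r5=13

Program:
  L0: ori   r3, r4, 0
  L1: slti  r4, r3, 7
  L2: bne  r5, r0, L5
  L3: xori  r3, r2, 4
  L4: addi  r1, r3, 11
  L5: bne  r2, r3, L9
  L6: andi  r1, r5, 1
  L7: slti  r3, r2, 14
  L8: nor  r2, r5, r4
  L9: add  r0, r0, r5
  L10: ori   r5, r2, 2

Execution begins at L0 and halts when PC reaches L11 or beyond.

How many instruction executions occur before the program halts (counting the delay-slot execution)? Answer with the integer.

  step pc=0: ori   r3, r4, 0  regs=(0,5,10,4,4,13)
  step pc=1: slti  r4, r3, 7  regs=(0,5,10,4,1,13)
  step pc=2: bne  r5, r0, L5  cond=T  regs=(0,5,10,4,1,13)
  step pc=3: xori  r3, r2, 4  regs=(0,5,10,14,1,13)
  step pc=5: bne  r2, r3, L9  cond=T  regs=(0,5,10,14,1,13)
  step pc=6: andi  r1, r5, 1  regs=(0,1,10,14,1,13)
  step pc=9: add  r0, r0, r5  regs=(0,1,10,14,1,13)
  step pc=10: ori   r5, r2, 2  regs=(0,1,10,14,1,10)

8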